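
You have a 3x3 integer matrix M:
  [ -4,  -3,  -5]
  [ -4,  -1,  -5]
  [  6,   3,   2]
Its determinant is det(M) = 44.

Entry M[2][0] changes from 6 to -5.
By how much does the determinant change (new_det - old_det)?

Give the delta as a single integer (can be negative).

Cofactor C_20 = 10
Entry delta = -5 - 6 = -11
Det delta = entry_delta * cofactor = -11 * 10 = -110

Answer: -110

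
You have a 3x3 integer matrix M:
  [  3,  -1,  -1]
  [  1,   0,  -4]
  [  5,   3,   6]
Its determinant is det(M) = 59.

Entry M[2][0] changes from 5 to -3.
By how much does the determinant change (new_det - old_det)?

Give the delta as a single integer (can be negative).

Cofactor C_20 = 4
Entry delta = -3 - 5 = -8
Det delta = entry_delta * cofactor = -8 * 4 = -32

Answer: -32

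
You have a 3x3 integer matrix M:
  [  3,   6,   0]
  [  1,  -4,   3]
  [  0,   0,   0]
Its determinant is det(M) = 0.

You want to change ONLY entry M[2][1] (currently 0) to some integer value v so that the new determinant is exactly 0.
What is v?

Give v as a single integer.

Answer: 0

Derivation:
det is linear in entry M[2][1]: det = old_det + (v - 0) * C_21
Cofactor C_21 = -9
Want det = 0: 0 + (v - 0) * -9 = 0
  (v - 0) = 0 / -9 = 0
  v = 0 + (0) = 0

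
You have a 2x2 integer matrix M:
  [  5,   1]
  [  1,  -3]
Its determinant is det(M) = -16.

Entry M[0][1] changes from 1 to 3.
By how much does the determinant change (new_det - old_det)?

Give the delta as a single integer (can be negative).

Answer: -2

Derivation:
Cofactor C_01 = -1
Entry delta = 3 - 1 = 2
Det delta = entry_delta * cofactor = 2 * -1 = -2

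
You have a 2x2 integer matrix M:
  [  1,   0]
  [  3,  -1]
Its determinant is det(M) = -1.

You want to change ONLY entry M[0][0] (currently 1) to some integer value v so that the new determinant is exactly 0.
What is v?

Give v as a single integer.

det is linear in entry M[0][0]: det = old_det + (v - 1) * C_00
Cofactor C_00 = -1
Want det = 0: -1 + (v - 1) * -1 = 0
  (v - 1) = 1 / -1 = -1
  v = 1 + (-1) = 0

Answer: 0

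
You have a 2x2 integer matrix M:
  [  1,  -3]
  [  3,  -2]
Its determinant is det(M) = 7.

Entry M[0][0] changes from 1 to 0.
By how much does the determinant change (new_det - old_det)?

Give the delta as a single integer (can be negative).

Cofactor C_00 = -2
Entry delta = 0 - 1 = -1
Det delta = entry_delta * cofactor = -1 * -2 = 2

Answer: 2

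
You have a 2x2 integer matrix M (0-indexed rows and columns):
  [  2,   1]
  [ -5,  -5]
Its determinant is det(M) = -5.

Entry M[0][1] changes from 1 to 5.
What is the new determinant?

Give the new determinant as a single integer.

Answer: 15

Derivation:
det is linear in row 0: changing M[0][1] by delta changes det by delta * cofactor(0,1).
Cofactor C_01 = (-1)^(0+1) * minor(0,1) = 5
Entry delta = 5 - 1 = 4
Det delta = 4 * 5 = 20
New det = -5 + 20 = 15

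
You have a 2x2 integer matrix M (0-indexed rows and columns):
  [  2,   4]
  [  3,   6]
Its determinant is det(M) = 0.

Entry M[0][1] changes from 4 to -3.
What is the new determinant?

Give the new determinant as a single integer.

Answer: 21

Derivation:
det is linear in row 0: changing M[0][1] by delta changes det by delta * cofactor(0,1).
Cofactor C_01 = (-1)^(0+1) * minor(0,1) = -3
Entry delta = -3 - 4 = -7
Det delta = -7 * -3 = 21
New det = 0 + 21 = 21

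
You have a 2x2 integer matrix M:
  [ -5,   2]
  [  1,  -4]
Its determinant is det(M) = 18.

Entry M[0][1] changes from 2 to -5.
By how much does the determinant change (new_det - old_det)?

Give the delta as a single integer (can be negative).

Cofactor C_01 = -1
Entry delta = -5 - 2 = -7
Det delta = entry_delta * cofactor = -7 * -1 = 7

Answer: 7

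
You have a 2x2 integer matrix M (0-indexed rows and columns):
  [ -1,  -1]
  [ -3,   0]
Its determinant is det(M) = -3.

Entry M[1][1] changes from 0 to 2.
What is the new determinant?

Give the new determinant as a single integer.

det is linear in row 1: changing M[1][1] by delta changes det by delta * cofactor(1,1).
Cofactor C_11 = (-1)^(1+1) * minor(1,1) = -1
Entry delta = 2 - 0 = 2
Det delta = 2 * -1 = -2
New det = -3 + -2 = -5

Answer: -5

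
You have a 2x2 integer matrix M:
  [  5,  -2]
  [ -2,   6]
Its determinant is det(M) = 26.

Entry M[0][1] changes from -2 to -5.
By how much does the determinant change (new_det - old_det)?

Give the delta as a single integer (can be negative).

Cofactor C_01 = 2
Entry delta = -5 - -2 = -3
Det delta = entry_delta * cofactor = -3 * 2 = -6

Answer: -6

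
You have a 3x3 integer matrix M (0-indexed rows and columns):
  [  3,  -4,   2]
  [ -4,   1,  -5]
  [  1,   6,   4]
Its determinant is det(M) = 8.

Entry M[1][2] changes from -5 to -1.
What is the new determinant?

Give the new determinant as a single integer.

Answer: -80

Derivation:
det is linear in row 1: changing M[1][2] by delta changes det by delta * cofactor(1,2).
Cofactor C_12 = (-1)^(1+2) * minor(1,2) = -22
Entry delta = -1 - -5 = 4
Det delta = 4 * -22 = -88
New det = 8 + -88 = -80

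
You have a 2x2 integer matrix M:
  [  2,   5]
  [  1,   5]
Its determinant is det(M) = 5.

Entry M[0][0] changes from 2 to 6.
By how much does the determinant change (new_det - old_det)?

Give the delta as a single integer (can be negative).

Answer: 20

Derivation:
Cofactor C_00 = 5
Entry delta = 6 - 2 = 4
Det delta = entry_delta * cofactor = 4 * 5 = 20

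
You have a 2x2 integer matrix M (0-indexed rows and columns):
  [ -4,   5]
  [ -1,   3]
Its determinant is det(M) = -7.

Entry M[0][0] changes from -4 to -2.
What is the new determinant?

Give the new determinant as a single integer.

Answer: -1

Derivation:
det is linear in row 0: changing M[0][0] by delta changes det by delta * cofactor(0,0).
Cofactor C_00 = (-1)^(0+0) * minor(0,0) = 3
Entry delta = -2 - -4 = 2
Det delta = 2 * 3 = 6
New det = -7 + 6 = -1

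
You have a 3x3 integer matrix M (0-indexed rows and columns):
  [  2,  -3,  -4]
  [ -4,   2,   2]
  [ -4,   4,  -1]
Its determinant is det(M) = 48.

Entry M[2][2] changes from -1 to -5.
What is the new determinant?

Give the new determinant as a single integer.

det is linear in row 2: changing M[2][2] by delta changes det by delta * cofactor(2,2).
Cofactor C_22 = (-1)^(2+2) * minor(2,2) = -8
Entry delta = -5 - -1 = -4
Det delta = -4 * -8 = 32
New det = 48 + 32 = 80

Answer: 80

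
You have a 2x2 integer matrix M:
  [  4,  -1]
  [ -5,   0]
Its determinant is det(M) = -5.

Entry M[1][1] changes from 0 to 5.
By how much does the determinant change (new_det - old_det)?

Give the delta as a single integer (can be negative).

Cofactor C_11 = 4
Entry delta = 5 - 0 = 5
Det delta = entry_delta * cofactor = 5 * 4 = 20

Answer: 20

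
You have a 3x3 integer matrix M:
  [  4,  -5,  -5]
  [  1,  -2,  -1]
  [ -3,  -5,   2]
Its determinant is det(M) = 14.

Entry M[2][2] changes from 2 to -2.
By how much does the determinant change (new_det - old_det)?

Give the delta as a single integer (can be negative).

Cofactor C_22 = -3
Entry delta = -2 - 2 = -4
Det delta = entry_delta * cofactor = -4 * -3 = 12

Answer: 12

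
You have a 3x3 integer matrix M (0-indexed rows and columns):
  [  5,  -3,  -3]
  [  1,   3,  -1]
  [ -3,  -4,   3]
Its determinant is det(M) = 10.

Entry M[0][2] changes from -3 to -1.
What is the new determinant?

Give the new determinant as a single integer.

det is linear in row 0: changing M[0][2] by delta changes det by delta * cofactor(0,2).
Cofactor C_02 = (-1)^(0+2) * minor(0,2) = 5
Entry delta = -1 - -3 = 2
Det delta = 2 * 5 = 10
New det = 10 + 10 = 20

Answer: 20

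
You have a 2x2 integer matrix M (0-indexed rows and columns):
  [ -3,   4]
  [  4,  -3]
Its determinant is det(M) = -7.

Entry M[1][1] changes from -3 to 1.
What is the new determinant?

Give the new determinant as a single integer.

det is linear in row 1: changing M[1][1] by delta changes det by delta * cofactor(1,1).
Cofactor C_11 = (-1)^(1+1) * minor(1,1) = -3
Entry delta = 1 - -3 = 4
Det delta = 4 * -3 = -12
New det = -7 + -12 = -19

Answer: -19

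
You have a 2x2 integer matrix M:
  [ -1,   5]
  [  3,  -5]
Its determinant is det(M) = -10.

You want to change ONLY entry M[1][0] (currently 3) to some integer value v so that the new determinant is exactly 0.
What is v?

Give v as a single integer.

det is linear in entry M[1][0]: det = old_det + (v - 3) * C_10
Cofactor C_10 = -5
Want det = 0: -10 + (v - 3) * -5 = 0
  (v - 3) = 10 / -5 = -2
  v = 3 + (-2) = 1

Answer: 1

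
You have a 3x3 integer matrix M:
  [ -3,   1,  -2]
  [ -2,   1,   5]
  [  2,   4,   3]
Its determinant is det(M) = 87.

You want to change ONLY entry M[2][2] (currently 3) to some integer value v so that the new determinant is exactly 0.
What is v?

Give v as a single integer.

Answer: 90

Derivation:
det is linear in entry M[2][2]: det = old_det + (v - 3) * C_22
Cofactor C_22 = -1
Want det = 0: 87 + (v - 3) * -1 = 0
  (v - 3) = -87 / -1 = 87
  v = 3 + (87) = 90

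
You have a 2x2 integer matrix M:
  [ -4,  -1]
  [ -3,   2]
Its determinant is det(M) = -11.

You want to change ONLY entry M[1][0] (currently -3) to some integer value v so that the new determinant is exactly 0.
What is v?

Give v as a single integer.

Answer: 8

Derivation:
det is linear in entry M[1][0]: det = old_det + (v - -3) * C_10
Cofactor C_10 = 1
Want det = 0: -11 + (v - -3) * 1 = 0
  (v - -3) = 11 / 1 = 11
  v = -3 + (11) = 8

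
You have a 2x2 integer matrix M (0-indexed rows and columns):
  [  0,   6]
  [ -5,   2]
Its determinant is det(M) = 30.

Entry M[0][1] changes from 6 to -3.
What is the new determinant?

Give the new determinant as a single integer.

Answer: -15

Derivation:
det is linear in row 0: changing M[0][1] by delta changes det by delta * cofactor(0,1).
Cofactor C_01 = (-1)^(0+1) * minor(0,1) = 5
Entry delta = -3 - 6 = -9
Det delta = -9 * 5 = -45
New det = 30 + -45 = -15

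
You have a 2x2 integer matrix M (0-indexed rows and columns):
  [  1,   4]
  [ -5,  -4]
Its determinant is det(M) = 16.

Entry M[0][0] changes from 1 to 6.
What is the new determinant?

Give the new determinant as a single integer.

Answer: -4

Derivation:
det is linear in row 0: changing M[0][0] by delta changes det by delta * cofactor(0,0).
Cofactor C_00 = (-1)^(0+0) * minor(0,0) = -4
Entry delta = 6 - 1 = 5
Det delta = 5 * -4 = -20
New det = 16 + -20 = -4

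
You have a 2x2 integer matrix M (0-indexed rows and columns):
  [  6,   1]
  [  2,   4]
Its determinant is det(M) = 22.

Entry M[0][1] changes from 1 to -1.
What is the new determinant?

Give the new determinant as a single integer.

det is linear in row 0: changing M[0][1] by delta changes det by delta * cofactor(0,1).
Cofactor C_01 = (-1)^(0+1) * minor(0,1) = -2
Entry delta = -1 - 1 = -2
Det delta = -2 * -2 = 4
New det = 22 + 4 = 26

Answer: 26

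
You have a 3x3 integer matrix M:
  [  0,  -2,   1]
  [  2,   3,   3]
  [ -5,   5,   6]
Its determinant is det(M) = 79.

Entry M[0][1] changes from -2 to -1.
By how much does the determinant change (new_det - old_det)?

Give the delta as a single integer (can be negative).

Answer: -27

Derivation:
Cofactor C_01 = -27
Entry delta = -1 - -2 = 1
Det delta = entry_delta * cofactor = 1 * -27 = -27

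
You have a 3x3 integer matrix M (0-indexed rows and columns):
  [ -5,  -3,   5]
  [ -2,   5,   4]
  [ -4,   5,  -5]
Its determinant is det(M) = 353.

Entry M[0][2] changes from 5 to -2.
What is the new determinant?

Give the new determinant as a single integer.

det is linear in row 0: changing M[0][2] by delta changes det by delta * cofactor(0,2).
Cofactor C_02 = (-1)^(0+2) * minor(0,2) = 10
Entry delta = -2 - 5 = -7
Det delta = -7 * 10 = -70
New det = 353 + -70 = 283

Answer: 283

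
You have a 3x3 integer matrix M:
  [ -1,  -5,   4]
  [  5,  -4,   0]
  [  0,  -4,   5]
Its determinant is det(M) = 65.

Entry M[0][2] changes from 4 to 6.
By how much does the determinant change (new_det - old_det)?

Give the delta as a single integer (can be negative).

Cofactor C_02 = -20
Entry delta = 6 - 4 = 2
Det delta = entry_delta * cofactor = 2 * -20 = -40

Answer: -40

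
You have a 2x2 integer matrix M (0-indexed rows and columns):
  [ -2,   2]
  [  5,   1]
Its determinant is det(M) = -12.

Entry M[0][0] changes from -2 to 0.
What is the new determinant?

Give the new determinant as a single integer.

det is linear in row 0: changing M[0][0] by delta changes det by delta * cofactor(0,0).
Cofactor C_00 = (-1)^(0+0) * minor(0,0) = 1
Entry delta = 0 - -2 = 2
Det delta = 2 * 1 = 2
New det = -12 + 2 = -10

Answer: -10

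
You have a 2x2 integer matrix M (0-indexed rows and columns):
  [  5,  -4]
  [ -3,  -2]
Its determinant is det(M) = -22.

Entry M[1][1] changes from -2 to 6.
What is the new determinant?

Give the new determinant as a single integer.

Answer: 18

Derivation:
det is linear in row 1: changing M[1][1] by delta changes det by delta * cofactor(1,1).
Cofactor C_11 = (-1)^(1+1) * minor(1,1) = 5
Entry delta = 6 - -2 = 8
Det delta = 8 * 5 = 40
New det = -22 + 40 = 18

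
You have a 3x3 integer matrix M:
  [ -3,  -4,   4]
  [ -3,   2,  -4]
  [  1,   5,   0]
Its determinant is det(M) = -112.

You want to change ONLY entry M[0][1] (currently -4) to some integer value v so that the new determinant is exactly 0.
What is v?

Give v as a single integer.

Answer: -32

Derivation:
det is linear in entry M[0][1]: det = old_det + (v - -4) * C_01
Cofactor C_01 = -4
Want det = 0: -112 + (v - -4) * -4 = 0
  (v - -4) = 112 / -4 = -28
  v = -4 + (-28) = -32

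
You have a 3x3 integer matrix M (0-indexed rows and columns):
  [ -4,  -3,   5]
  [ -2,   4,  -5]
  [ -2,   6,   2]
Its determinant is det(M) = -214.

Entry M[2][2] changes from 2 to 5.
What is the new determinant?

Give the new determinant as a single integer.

Answer: -280

Derivation:
det is linear in row 2: changing M[2][2] by delta changes det by delta * cofactor(2,2).
Cofactor C_22 = (-1)^(2+2) * minor(2,2) = -22
Entry delta = 5 - 2 = 3
Det delta = 3 * -22 = -66
New det = -214 + -66 = -280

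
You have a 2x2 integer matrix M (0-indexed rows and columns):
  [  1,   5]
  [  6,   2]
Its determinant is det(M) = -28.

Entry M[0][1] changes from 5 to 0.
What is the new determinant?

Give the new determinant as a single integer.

Answer: 2

Derivation:
det is linear in row 0: changing M[0][1] by delta changes det by delta * cofactor(0,1).
Cofactor C_01 = (-1)^(0+1) * minor(0,1) = -6
Entry delta = 0 - 5 = -5
Det delta = -5 * -6 = 30
New det = -28 + 30 = 2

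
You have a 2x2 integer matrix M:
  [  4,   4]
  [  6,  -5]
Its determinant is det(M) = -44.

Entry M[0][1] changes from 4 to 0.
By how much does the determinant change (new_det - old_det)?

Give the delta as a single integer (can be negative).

Answer: 24

Derivation:
Cofactor C_01 = -6
Entry delta = 0 - 4 = -4
Det delta = entry_delta * cofactor = -4 * -6 = 24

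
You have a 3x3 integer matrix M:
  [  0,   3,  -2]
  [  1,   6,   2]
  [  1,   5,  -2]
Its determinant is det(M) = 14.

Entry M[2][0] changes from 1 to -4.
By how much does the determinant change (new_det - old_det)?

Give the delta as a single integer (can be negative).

Answer: -90

Derivation:
Cofactor C_20 = 18
Entry delta = -4 - 1 = -5
Det delta = entry_delta * cofactor = -5 * 18 = -90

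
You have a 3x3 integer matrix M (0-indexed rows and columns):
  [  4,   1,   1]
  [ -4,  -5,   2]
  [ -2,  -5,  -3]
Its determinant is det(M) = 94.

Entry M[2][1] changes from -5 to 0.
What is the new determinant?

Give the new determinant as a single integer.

det is linear in row 2: changing M[2][1] by delta changes det by delta * cofactor(2,1).
Cofactor C_21 = (-1)^(2+1) * minor(2,1) = -12
Entry delta = 0 - -5 = 5
Det delta = 5 * -12 = -60
New det = 94 + -60 = 34

Answer: 34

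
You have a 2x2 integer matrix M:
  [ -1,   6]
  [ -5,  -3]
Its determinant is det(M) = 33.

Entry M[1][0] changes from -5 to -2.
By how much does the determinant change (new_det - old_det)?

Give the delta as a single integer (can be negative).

Cofactor C_10 = -6
Entry delta = -2 - -5 = 3
Det delta = entry_delta * cofactor = 3 * -6 = -18

Answer: -18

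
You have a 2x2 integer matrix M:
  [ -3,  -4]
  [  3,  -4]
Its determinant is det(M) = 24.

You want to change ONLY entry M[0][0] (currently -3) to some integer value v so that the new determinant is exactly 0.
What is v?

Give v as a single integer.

Answer: 3

Derivation:
det is linear in entry M[0][0]: det = old_det + (v - -3) * C_00
Cofactor C_00 = -4
Want det = 0: 24 + (v - -3) * -4 = 0
  (v - -3) = -24 / -4 = 6
  v = -3 + (6) = 3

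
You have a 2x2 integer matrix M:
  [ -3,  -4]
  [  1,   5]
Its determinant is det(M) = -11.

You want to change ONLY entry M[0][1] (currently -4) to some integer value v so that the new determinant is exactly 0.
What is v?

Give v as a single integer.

det is linear in entry M[0][1]: det = old_det + (v - -4) * C_01
Cofactor C_01 = -1
Want det = 0: -11 + (v - -4) * -1 = 0
  (v - -4) = 11 / -1 = -11
  v = -4 + (-11) = -15

Answer: -15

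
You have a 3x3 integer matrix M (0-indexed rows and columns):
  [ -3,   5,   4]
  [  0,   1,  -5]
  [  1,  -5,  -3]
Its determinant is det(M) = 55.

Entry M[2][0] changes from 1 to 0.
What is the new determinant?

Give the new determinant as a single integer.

Answer: 84

Derivation:
det is linear in row 2: changing M[2][0] by delta changes det by delta * cofactor(2,0).
Cofactor C_20 = (-1)^(2+0) * minor(2,0) = -29
Entry delta = 0 - 1 = -1
Det delta = -1 * -29 = 29
New det = 55 + 29 = 84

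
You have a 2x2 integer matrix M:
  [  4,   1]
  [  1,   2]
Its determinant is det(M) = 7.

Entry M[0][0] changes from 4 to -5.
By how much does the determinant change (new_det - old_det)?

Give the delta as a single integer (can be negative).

Answer: -18

Derivation:
Cofactor C_00 = 2
Entry delta = -5 - 4 = -9
Det delta = entry_delta * cofactor = -9 * 2 = -18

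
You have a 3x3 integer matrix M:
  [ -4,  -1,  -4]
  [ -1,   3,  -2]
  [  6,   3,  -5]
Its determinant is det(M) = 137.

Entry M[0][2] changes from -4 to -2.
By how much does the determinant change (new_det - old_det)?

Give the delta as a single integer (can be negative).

Cofactor C_02 = -21
Entry delta = -2 - -4 = 2
Det delta = entry_delta * cofactor = 2 * -21 = -42

Answer: -42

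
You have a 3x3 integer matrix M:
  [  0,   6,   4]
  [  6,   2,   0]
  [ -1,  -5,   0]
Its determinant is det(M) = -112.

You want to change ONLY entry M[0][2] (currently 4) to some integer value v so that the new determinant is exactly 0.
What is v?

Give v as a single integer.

Answer: 0

Derivation:
det is linear in entry M[0][2]: det = old_det + (v - 4) * C_02
Cofactor C_02 = -28
Want det = 0: -112 + (v - 4) * -28 = 0
  (v - 4) = 112 / -28 = -4
  v = 4 + (-4) = 0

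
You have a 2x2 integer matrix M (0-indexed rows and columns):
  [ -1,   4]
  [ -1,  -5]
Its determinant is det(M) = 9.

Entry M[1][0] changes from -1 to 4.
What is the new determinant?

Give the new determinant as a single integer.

Answer: -11

Derivation:
det is linear in row 1: changing M[1][0] by delta changes det by delta * cofactor(1,0).
Cofactor C_10 = (-1)^(1+0) * minor(1,0) = -4
Entry delta = 4 - -1 = 5
Det delta = 5 * -4 = -20
New det = 9 + -20 = -11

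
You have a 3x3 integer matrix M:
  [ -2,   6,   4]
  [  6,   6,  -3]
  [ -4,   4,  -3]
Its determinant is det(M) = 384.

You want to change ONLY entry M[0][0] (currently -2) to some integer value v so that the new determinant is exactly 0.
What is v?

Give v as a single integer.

det is linear in entry M[0][0]: det = old_det + (v - -2) * C_00
Cofactor C_00 = -6
Want det = 0: 384 + (v - -2) * -6 = 0
  (v - -2) = -384 / -6 = 64
  v = -2 + (64) = 62

Answer: 62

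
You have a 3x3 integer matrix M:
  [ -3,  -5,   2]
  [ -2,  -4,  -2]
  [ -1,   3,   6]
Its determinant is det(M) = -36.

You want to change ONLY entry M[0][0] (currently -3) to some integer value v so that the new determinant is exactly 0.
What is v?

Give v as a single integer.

Answer: -5

Derivation:
det is linear in entry M[0][0]: det = old_det + (v - -3) * C_00
Cofactor C_00 = -18
Want det = 0: -36 + (v - -3) * -18 = 0
  (v - -3) = 36 / -18 = -2
  v = -3 + (-2) = -5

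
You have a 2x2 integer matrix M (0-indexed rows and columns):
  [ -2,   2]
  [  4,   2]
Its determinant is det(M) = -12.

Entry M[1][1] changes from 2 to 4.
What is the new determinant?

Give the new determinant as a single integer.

Answer: -16

Derivation:
det is linear in row 1: changing M[1][1] by delta changes det by delta * cofactor(1,1).
Cofactor C_11 = (-1)^(1+1) * minor(1,1) = -2
Entry delta = 4 - 2 = 2
Det delta = 2 * -2 = -4
New det = -12 + -4 = -16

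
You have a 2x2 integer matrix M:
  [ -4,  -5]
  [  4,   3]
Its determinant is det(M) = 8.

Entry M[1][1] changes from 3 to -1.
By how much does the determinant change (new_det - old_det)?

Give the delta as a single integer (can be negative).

Answer: 16

Derivation:
Cofactor C_11 = -4
Entry delta = -1 - 3 = -4
Det delta = entry_delta * cofactor = -4 * -4 = 16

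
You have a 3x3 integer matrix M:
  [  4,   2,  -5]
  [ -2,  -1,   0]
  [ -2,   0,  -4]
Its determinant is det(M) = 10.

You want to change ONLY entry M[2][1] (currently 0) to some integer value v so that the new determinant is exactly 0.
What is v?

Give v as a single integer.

det is linear in entry M[2][1]: det = old_det + (v - 0) * C_21
Cofactor C_21 = 10
Want det = 0: 10 + (v - 0) * 10 = 0
  (v - 0) = -10 / 10 = -1
  v = 0 + (-1) = -1

Answer: -1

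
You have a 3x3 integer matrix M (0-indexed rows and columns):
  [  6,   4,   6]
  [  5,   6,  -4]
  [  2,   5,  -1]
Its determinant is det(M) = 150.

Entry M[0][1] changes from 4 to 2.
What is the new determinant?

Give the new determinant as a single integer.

det is linear in row 0: changing M[0][1] by delta changes det by delta * cofactor(0,1).
Cofactor C_01 = (-1)^(0+1) * minor(0,1) = -3
Entry delta = 2 - 4 = -2
Det delta = -2 * -3 = 6
New det = 150 + 6 = 156

Answer: 156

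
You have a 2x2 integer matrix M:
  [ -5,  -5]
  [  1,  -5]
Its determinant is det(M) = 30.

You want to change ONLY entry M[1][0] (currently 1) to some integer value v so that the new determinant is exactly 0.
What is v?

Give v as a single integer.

det is linear in entry M[1][0]: det = old_det + (v - 1) * C_10
Cofactor C_10 = 5
Want det = 0: 30 + (v - 1) * 5 = 0
  (v - 1) = -30 / 5 = -6
  v = 1 + (-6) = -5

Answer: -5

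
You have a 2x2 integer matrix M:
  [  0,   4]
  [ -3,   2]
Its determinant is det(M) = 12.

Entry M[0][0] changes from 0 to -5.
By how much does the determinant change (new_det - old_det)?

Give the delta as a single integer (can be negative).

Cofactor C_00 = 2
Entry delta = -5 - 0 = -5
Det delta = entry_delta * cofactor = -5 * 2 = -10

Answer: -10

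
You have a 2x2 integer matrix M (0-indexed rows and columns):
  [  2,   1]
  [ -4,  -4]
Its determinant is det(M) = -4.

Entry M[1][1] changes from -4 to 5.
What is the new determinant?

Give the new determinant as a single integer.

det is linear in row 1: changing M[1][1] by delta changes det by delta * cofactor(1,1).
Cofactor C_11 = (-1)^(1+1) * minor(1,1) = 2
Entry delta = 5 - -4 = 9
Det delta = 9 * 2 = 18
New det = -4 + 18 = 14

Answer: 14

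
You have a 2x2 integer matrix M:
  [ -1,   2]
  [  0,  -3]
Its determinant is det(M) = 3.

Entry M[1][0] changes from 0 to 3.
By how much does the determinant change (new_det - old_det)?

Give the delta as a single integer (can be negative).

Cofactor C_10 = -2
Entry delta = 3 - 0 = 3
Det delta = entry_delta * cofactor = 3 * -2 = -6

Answer: -6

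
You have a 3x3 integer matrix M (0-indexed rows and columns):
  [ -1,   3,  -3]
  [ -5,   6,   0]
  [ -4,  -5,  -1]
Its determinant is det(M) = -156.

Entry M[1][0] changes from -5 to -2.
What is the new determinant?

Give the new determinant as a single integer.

Answer: -102

Derivation:
det is linear in row 1: changing M[1][0] by delta changes det by delta * cofactor(1,0).
Cofactor C_10 = (-1)^(1+0) * minor(1,0) = 18
Entry delta = -2 - -5 = 3
Det delta = 3 * 18 = 54
New det = -156 + 54 = -102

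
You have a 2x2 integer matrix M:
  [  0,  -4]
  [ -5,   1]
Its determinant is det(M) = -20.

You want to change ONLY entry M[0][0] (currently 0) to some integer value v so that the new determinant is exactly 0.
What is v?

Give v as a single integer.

Answer: 20

Derivation:
det is linear in entry M[0][0]: det = old_det + (v - 0) * C_00
Cofactor C_00 = 1
Want det = 0: -20 + (v - 0) * 1 = 0
  (v - 0) = 20 / 1 = 20
  v = 0 + (20) = 20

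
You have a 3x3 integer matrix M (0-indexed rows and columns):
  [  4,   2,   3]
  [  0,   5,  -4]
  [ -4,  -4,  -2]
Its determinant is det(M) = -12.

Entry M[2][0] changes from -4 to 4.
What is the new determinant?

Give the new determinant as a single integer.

det is linear in row 2: changing M[2][0] by delta changes det by delta * cofactor(2,0).
Cofactor C_20 = (-1)^(2+0) * minor(2,0) = -23
Entry delta = 4 - -4 = 8
Det delta = 8 * -23 = -184
New det = -12 + -184 = -196

Answer: -196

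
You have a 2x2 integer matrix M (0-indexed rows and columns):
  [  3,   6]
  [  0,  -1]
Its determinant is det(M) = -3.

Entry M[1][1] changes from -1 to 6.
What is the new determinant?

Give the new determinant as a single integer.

Answer: 18

Derivation:
det is linear in row 1: changing M[1][1] by delta changes det by delta * cofactor(1,1).
Cofactor C_11 = (-1)^(1+1) * minor(1,1) = 3
Entry delta = 6 - -1 = 7
Det delta = 7 * 3 = 21
New det = -3 + 21 = 18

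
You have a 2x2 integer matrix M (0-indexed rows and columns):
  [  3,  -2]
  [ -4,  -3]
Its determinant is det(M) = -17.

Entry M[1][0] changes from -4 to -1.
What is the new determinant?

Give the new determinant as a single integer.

det is linear in row 1: changing M[1][0] by delta changes det by delta * cofactor(1,0).
Cofactor C_10 = (-1)^(1+0) * minor(1,0) = 2
Entry delta = -1 - -4 = 3
Det delta = 3 * 2 = 6
New det = -17 + 6 = -11

Answer: -11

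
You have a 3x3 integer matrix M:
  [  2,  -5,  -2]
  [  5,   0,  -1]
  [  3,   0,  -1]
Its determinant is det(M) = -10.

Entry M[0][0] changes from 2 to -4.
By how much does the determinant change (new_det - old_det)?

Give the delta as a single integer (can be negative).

Answer: 0

Derivation:
Cofactor C_00 = 0
Entry delta = -4 - 2 = -6
Det delta = entry_delta * cofactor = -6 * 0 = 0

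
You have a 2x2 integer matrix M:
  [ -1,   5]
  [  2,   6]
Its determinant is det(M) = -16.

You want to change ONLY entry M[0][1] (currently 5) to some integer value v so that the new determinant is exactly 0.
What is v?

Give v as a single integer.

det is linear in entry M[0][1]: det = old_det + (v - 5) * C_01
Cofactor C_01 = -2
Want det = 0: -16 + (v - 5) * -2 = 0
  (v - 5) = 16 / -2 = -8
  v = 5 + (-8) = -3

Answer: -3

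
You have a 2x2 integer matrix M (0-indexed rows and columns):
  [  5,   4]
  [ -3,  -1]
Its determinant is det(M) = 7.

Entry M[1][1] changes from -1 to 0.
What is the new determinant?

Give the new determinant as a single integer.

Answer: 12

Derivation:
det is linear in row 1: changing M[1][1] by delta changes det by delta * cofactor(1,1).
Cofactor C_11 = (-1)^(1+1) * minor(1,1) = 5
Entry delta = 0 - -1 = 1
Det delta = 1 * 5 = 5
New det = 7 + 5 = 12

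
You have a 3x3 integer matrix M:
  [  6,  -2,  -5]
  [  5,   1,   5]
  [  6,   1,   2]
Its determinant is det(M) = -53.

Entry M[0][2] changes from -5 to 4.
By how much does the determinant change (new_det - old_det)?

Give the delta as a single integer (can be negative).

Cofactor C_02 = -1
Entry delta = 4 - -5 = 9
Det delta = entry_delta * cofactor = 9 * -1 = -9

Answer: -9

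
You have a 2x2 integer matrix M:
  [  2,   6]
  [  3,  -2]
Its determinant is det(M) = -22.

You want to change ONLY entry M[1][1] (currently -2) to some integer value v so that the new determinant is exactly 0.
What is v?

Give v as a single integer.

det is linear in entry M[1][1]: det = old_det + (v - -2) * C_11
Cofactor C_11 = 2
Want det = 0: -22 + (v - -2) * 2 = 0
  (v - -2) = 22 / 2 = 11
  v = -2 + (11) = 9

Answer: 9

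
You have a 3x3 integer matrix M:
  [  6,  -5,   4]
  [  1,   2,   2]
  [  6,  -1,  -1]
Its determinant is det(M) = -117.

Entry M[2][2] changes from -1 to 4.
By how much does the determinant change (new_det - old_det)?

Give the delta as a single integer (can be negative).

Cofactor C_22 = 17
Entry delta = 4 - -1 = 5
Det delta = entry_delta * cofactor = 5 * 17 = 85

Answer: 85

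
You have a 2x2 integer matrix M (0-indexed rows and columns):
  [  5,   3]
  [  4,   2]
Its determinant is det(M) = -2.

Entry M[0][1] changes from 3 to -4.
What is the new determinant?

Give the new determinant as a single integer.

Answer: 26

Derivation:
det is linear in row 0: changing M[0][1] by delta changes det by delta * cofactor(0,1).
Cofactor C_01 = (-1)^(0+1) * minor(0,1) = -4
Entry delta = -4 - 3 = -7
Det delta = -7 * -4 = 28
New det = -2 + 28 = 26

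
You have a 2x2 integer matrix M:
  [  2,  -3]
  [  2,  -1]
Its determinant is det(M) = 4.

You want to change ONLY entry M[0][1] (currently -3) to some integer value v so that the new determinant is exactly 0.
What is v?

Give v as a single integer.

Answer: -1

Derivation:
det is linear in entry M[0][1]: det = old_det + (v - -3) * C_01
Cofactor C_01 = -2
Want det = 0: 4 + (v - -3) * -2 = 0
  (v - -3) = -4 / -2 = 2
  v = -3 + (2) = -1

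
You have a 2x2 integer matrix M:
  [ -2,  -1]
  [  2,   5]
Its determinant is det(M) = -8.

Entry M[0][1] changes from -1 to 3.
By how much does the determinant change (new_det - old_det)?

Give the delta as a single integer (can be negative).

Cofactor C_01 = -2
Entry delta = 3 - -1 = 4
Det delta = entry_delta * cofactor = 4 * -2 = -8

Answer: -8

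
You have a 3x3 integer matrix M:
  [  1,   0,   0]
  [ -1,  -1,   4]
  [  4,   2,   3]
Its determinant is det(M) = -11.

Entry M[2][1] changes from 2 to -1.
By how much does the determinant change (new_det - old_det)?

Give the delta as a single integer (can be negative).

Answer: 12

Derivation:
Cofactor C_21 = -4
Entry delta = -1 - 2 = -3
Det delta = entry_delta * cofactor = -3 * -4 = 12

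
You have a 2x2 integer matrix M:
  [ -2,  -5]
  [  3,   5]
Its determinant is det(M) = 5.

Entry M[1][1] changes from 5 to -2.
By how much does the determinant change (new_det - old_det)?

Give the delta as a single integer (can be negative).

Answer: 14

Derivation:
Cofactor C_11 = -2
Entry delta = -2 - 5 = -7
Det delta = entry_delta * cofactor = -7 * -2 = 14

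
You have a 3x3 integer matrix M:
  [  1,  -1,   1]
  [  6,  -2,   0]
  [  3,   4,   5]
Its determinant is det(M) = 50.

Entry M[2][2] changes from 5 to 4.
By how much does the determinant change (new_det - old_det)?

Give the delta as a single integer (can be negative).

Cofactor C_22 = 4
Entry delta = 4 - 5 = -1
Det delta = entry_delta * cofactor = -1 * 4 = -4

Answer: -4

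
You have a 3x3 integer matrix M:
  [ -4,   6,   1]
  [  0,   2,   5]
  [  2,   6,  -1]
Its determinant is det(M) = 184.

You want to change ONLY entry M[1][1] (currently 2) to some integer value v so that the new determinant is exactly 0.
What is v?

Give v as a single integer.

det is linear in entry M[1][1]: det = old_det + (v - 2) * C_11
Cofactor C_11 = 2
Want det = 0: 184 + (v - 2) * 2 = 0
  (v - 2) = -184 / 2 = -92
  v = 2 + (-92) = -90

Answer: -90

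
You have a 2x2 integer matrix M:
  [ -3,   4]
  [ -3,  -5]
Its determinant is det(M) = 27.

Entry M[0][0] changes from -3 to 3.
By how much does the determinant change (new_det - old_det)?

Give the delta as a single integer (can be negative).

Answer: -30

Derivation:
Cofactor C_00 = -5
Entry delta = 3 - -3 = 6
Det delta = entry_delta * cofactor = 6 * -5 = -30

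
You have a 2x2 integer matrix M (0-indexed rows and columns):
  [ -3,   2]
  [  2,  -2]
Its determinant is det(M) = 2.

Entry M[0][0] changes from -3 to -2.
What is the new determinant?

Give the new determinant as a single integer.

Answer: 0

Derivation:
det is linear in row 0: changing M[0][0] by delta changes det by delta * cofactor(0,0).
Cofactor C_00 = (-1)^(0+0) * minor(0,0) = -2
Entry delta = -2 - -3 = 1
Det delta = 1 * -2 = -2
New det = 2 + -2 = 0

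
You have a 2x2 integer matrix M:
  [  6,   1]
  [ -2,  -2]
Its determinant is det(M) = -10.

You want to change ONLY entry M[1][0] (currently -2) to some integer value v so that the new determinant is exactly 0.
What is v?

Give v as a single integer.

det is linear in entry M[1][0]: det = old_det + (v - -2) * C_10
Cofactor C_10 = -1
Want det = 0: -10 + (v - -2) * -1 = 0
  (v - -2) = 10 / -1 = -10
  v = -2 + (-10) = -12

Answer: -12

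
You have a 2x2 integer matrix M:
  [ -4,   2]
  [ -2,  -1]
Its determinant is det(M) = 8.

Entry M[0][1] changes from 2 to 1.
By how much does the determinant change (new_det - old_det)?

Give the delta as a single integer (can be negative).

Cofactor C_01 = 2
Entry delta = 1 - 2 = -1
Det delta = entry_delta * cofactor = -1 * 2 = -2

Answer: -2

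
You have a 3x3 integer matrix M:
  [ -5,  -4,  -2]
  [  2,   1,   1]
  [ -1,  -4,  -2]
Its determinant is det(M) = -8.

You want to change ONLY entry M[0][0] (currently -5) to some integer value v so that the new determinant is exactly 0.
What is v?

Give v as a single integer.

Answer: -1

Derivation:
det is linear in entry M[0][0]: det = old_det + (v - -5) * C_00
Cofactor C_00 = 2
Want det = 0: -8 + (v - -5) * 2 = 0
  (v - -5) = 8 / 2 = 4
  v = -5 + (4) = -1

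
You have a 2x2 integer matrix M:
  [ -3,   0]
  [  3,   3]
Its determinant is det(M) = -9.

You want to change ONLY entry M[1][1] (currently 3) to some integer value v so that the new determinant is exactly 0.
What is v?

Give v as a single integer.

Answer: 0

Derivation:
det is linear in entry M[1][1]: det = old_det + (v - 3) * C_11
Cofactor C_11 = -3
Want det = 0: -9 + (v - 3) * -3 = 0
  (v - 3) = 9 / -3 = -3
  v = 3 + (-3) = 0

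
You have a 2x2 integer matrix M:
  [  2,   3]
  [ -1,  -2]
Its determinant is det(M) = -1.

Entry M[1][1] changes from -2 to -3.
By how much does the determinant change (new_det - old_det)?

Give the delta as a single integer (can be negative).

Answer: -2

Derivation:
Cofactor C_11 = 2
Entry delta = -3 - -2 = -1
Det delta = entry_delta * cofactor = -1 * 2 = -2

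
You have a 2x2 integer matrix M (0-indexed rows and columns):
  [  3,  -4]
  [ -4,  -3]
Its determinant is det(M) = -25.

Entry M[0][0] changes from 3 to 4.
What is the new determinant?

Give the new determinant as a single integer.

det is linear in row 0: changing M[0][0] by delta changes det by delta * cofactor(0,0).
Cofactor C_00 = (-1)^(0+0) * minor(0,0) = -3
Entry delta = 4 - 3 = 1
Det delta = 1 * -3 = -3
New det = -25 + -3 = -28

Answer: -28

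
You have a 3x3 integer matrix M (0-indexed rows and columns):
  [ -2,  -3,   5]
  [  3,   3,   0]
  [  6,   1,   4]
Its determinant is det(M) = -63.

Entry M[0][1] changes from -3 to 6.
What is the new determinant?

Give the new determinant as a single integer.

det is linear in row 0: changing M[0][1] by delta changes det by delta * cofactor(0,1).
Cofactor C_01 = (-1)^(0+1) * minor(0,1) = -12
Entry delta = 6 - -3 = 9
Det delta = 9 * -12 = -108
New det = -63 + -108 = -171

Answer: -171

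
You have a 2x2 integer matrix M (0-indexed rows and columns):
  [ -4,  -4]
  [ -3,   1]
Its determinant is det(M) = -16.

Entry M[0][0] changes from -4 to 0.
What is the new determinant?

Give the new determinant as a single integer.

Answer: -12

Derivation:
det is linear in row 0: changing M[0][0] by delta changes det by delta * cofactor(0,0).
Cofactor C_00 = (-1)^(0+0) * minor(0,0) = 1
Entry delta = 0 - -4 = 4
Det delta = 4 * 1 = 4
New det = -16 + 4 = -12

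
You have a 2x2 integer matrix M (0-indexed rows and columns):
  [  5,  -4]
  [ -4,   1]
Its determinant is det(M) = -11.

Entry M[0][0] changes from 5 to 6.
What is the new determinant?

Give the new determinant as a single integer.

Answer: -10

Derivation:
det is linear in row 0: changing M[0][0] by delta changes det by delta * cofactor(0,0).
Cofactor C_00 = (-1)^(0+0) * minor(0,0) = 1
Entry delta = 6 - 5 = 1
Det delta = 1 * 1 = 1
New det = -11 + 1 = -10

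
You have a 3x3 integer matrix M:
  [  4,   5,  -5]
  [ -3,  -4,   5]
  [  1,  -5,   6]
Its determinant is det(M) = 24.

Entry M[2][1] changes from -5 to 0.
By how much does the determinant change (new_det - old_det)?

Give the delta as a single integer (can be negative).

Cofactor C_21 = -5
Entry delta = 0 - -5 = 5
Det delta = entry_delta * cofactor = 5 * -5 = -25

Answer: -25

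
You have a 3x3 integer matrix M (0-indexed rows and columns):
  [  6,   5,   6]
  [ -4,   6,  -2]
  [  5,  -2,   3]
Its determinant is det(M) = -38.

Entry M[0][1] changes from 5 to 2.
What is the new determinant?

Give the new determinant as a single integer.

det is linear in row 0: changing M[0][1] by delta changes det by delta * cofactor(0,1).
Cofactor C_01 = (-1)^(0+1) * minor(0,1) = 2
Entry delta = 2 - 5 = -3
Det delta = -3 * 2 = -6
New det = -38 + -6 = -44

Answer: -44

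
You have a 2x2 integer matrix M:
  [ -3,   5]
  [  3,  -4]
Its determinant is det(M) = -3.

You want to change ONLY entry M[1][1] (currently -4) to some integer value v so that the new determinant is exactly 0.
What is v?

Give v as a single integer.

det is linear in entry M[1][1]: det = old_det + (v - -4) * C_11
Cofactor C_11 = -3
Want det = 0: -3 + (v - -4) * -3 = 0
  (v - -4) = 3 / -3 = -1
  v = -4 + (-1) = -5

Answer: -5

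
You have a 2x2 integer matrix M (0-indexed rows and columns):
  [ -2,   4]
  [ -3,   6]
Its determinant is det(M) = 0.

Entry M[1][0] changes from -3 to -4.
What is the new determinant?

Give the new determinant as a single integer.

Answer: 4

Derivation:
det is linear in row 1: changing M[1][0] by delta changes det by delta * cofactor(1,0).
Cofactor C_10 = (-1)^(1+0) * minor(1,0) = -4
Entry delta = -4 - -3 = -1
Det delta = -1 * -4 = 4
New det = 0 + 4 = 4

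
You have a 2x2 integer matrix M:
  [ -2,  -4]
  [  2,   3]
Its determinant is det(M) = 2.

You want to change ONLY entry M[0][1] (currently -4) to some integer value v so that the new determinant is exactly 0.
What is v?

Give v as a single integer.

Answer: -3

Derivation:
det is linear in entry M[0][1]: det = old_det + (v - -4) * C_01
Cofactor C_01 = -2
Want det = 0: 2 + (v - -4) * -2 = 0
  (v - -4) = -2 / -2 = 1
  v = -4 + (1) = -3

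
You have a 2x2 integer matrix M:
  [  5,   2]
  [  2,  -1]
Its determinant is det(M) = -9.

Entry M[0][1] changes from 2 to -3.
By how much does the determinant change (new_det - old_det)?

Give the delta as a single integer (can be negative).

Cofactor C_01 = -2
Entry delta = -3 - 2 = -5
Det delta = entry_delta * cofactor = -5 * -2 = 10

Answer: 10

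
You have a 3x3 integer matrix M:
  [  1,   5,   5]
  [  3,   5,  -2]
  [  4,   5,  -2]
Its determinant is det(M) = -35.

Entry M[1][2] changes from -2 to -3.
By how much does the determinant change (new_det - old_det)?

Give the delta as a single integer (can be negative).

Answer: -15

Derivation:
Cofactor C_12 = 15
Entry delta = -3 - -2 = -1
Det delta = entry_delta * cofactor = -1 * 15 = -15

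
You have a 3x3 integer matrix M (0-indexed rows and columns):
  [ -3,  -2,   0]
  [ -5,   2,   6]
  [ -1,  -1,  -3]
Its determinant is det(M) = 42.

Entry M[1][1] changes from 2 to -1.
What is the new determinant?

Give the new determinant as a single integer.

Answer: 15

Derivation:
det is linear in row 1: changing M[1][1] by delta changes det by delta * cofactor(1,1).
Cofactor C_11 = (-1)^(1+1) * minor(1,1) = 9
Entry delta = -1 - 2 = -3
Det delta = -3 * 9 = -27
New det = 42 + -27 = 15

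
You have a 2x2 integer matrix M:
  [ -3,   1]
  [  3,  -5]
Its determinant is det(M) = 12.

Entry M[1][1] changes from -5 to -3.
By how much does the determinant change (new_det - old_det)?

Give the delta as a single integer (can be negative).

Cofactor C_11 = -3
Entry delta = -3 - -5 = 2
Det delta = entry_delta * cofactor = 2 * -3 = -6

Answer: -6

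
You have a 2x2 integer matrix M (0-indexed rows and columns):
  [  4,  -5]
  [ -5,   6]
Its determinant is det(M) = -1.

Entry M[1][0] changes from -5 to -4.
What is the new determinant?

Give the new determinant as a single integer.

det is linear in row 1: changing M[1][0] by delta changes det by delta * cofactor(1,0).
Cofactor C_10 = (-1)^(1+0) * minor(1,0) = 5
Entry delta = -4 - -5 = 1
Det delta = 1 * 5 = 5
New det = -1 + 5 = 4

Answer: 4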